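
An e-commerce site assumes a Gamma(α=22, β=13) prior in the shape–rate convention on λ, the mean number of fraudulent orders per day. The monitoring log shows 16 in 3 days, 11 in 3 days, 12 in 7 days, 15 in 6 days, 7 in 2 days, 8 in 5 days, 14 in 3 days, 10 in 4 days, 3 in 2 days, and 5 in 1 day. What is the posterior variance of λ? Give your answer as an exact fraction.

123/2401

Total count: 16 + 11 + 12 + 15 + 7 + 8 + 14 + 10 + 3 + 5 = 101.
Total exposure: 3 + 3 + 7 + 6 + 2 + 5 + 3 + 4 + 2 + 1 = 36 days.
Posterior: α' = 22 + 101 = 123, β' = 13 + 36 = 49.
Posterior variance = α'/β'² = 123/2401.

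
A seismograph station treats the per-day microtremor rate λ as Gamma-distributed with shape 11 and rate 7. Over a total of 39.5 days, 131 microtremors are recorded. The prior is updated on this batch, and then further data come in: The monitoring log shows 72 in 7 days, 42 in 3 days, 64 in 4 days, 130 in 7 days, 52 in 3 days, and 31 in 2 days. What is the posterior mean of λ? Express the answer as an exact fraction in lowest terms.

1066/145

Total count 131 over total exposure 39.5 days.
After the first batch: Gamma(11 + 131, 7 + 39.5) = Gamma(142, 93/2).
Total count: 72 + 42 + 64 + 130 + 52 + 31 = 391.
Total exposure: 7 + 3 + 4 + 7 + 3 + 2 = 26 days.
After the second batch: Gamma(142 + 391, 93/2 + 26) = Gamma(533, 145/2).
Posterior mean = α'/β' = 533/(145/2) = 1066/145.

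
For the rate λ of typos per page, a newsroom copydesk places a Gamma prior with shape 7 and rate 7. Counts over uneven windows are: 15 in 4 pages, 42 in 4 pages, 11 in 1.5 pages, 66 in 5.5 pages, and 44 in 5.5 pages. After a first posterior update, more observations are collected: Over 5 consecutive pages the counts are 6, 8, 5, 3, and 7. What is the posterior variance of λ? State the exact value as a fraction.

Total count: 15 + 42 + 11 + 66 + 44 = 178.
Total exposure: 4 + 4 + 1.5 + 5.5 + 5.5 = 20.5 pages.
After the first batch: Gamma(7 + 178, 7 + 20.5) = Gamma(185, 55/2).
Total count: 6 + 8 + 5 + 3 + 7 = 29.
Total exposure: 5 pages.
After the second batch: Gamma(185 + 29, 55/2 + 5) = Gamma(214, 65/2).
Posterior variance = α'/β'² = 214/(4225/4) = 856/4225.

856/4225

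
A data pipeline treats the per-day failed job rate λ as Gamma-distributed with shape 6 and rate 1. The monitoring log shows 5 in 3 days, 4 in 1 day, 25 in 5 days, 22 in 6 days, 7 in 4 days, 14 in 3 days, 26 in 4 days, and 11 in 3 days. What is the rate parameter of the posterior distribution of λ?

Total count: 5 + 4 + 25 + 22 + 7 + 14 + 26 + 11 = 114.
Total exposure: 3 + 1 + 5 + 6 + 4 + 3 + 4 + 3 = 29 days.
Conjugate update: add total count to the shape and total exposure to the rate, giving Gamma(120, 30).

30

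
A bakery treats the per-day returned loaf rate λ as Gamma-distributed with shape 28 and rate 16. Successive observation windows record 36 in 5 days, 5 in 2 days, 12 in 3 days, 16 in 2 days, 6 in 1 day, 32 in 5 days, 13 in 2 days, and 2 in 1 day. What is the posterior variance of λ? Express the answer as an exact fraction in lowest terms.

Total count: 36 + 5 + 12 + 16 + 6 + 32 + 13 + 2 = 122.
Total exposure: 5 + 2 + 3 + 2 + 1 + 5 + 2 + 1 = 21 days.
The Gamma prior is conjugate for the Poisson rate, so λ | data ~ Gamma(28+122, 16+21) = Gamma(150, 37).
Posterior variance = α'/β'² = 150/1369.

150/1369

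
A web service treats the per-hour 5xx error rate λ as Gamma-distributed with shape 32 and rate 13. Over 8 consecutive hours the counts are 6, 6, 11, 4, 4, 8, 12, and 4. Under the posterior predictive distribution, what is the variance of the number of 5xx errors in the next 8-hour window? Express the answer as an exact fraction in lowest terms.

6728/147

Total count: 6 + 6 + 11 + 4 + 4 + 8 + 12 + 4 = 55.
Total exposure: 8 hours.
Posterior: α' = 32 + 55 = 87, β' = 13 + 8 = 21.
The posterior predictive for a window of length T is Negative Binomial with variance T·α'·(β'+T)/β'² = 8·87·29/441 = 6728/147.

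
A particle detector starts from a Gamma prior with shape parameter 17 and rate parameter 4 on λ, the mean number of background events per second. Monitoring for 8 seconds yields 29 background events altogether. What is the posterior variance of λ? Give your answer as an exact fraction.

Total count 29 over total exposure 8 seconds.
By Gamma–Poisson conjugacy, the posterior is Gamma(α + Σx, β + Σt) = Gamma(17 + 29, 4 + 8) = Gamma(46, 12).
Posterior variance = α'/β'² = 46/144 = 23/72.

23/72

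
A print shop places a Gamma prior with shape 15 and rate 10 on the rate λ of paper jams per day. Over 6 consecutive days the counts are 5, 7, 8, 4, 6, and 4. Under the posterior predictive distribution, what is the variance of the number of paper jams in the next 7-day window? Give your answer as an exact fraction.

Total count: 5 + 7 + 8 + 4 + 6 + 4 = 34.
Total exposure: 6 days.
By Gamma–Poisson conjugacy, the posterior is Gamma(α + Σx, β + Σt) = Gamma(15 + 34, 10 + 6) = Gamma(49, 16).
The posterior predictive for a window of length T is Negative Binomial with variance T·α'·(β'+T)/β'² = 7·49·23/256 = 7889/256.

7889/256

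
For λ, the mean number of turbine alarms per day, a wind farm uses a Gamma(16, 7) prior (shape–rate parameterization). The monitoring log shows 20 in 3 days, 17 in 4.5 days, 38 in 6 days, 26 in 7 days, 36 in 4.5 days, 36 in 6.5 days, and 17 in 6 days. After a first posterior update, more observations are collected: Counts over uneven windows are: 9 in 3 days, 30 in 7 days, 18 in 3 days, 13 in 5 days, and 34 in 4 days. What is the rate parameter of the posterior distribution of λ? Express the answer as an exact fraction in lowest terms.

133/2

Total count: 20 + 17 + 38 + 26 + 36 + 36 + 17 = 190.
Total exposure: 3 + 4.5 + 6 + 7 + 4.5 + 6.5 + 6 = 37.5 days.
After the first batch: Gamma(16 + 190, 7 + 37.5) = Gamma(206, 89/2).
Total count: 9 + 30 + 18 + 13 + 34 = 104.
Total exposure: 3 + 7 + 3 + 5 + 4 = 22 days.
After the second batch: Gamma(206 + 104, 89/2 + 22) = Gamma(310, 133/2).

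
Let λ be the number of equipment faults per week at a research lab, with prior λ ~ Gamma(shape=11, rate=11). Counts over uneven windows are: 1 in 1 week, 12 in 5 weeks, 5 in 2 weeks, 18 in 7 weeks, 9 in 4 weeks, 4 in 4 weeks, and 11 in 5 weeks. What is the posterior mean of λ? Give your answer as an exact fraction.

71/39

Total count: 1 + 12 + 5 + 18 + 9 + 4 + 11 = 60.
Total exposure: 1 + 5 + 2 + 7 + 4 + 4 + 5 = 28 weeks.
Gamma(α, β) with Poisson data over total exposure Σt gives posterior Gamma(α+Σx, β+Σt) = Gamma(71, 39).
Posterior mean = α'/β' = 71/39.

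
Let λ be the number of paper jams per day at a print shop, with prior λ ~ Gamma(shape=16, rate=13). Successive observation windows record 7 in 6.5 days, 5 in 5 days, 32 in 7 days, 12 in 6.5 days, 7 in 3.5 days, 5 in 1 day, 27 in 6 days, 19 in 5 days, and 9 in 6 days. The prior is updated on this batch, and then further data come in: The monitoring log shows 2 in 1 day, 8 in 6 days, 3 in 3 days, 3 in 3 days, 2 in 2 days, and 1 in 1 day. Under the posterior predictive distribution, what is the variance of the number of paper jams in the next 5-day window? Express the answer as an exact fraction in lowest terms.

Total count: 7 + 5 + 32 + 12 + 7 + 5 + 27 + 19 + 9 = 123.
Total exposure: 6.5 + 5 + 7 + 6.5 + 3.5 + 1 + 6 + 5 + 6 = 46.5 days.
After the first batch: Gamma(16 + 123, 13 + 46.5) = Gamma(139, 119/2).
Total count: 2 + 8 + 3 + 3 + 2 + 1 = 19.
Total exposure: 1 + 6 + 3 + 3 + 2 + 1 = 16 days.
After the second batch: Gamma(139 + 19, 119/2 + 16) = Gamma(158, 151/2).
The posterior predictive for a window of length T is Negative Binomial with variance T·α'·(β'+T)/β'² = 5·158·(161/2)/(22801/4) = 254380/22801.

254380/22801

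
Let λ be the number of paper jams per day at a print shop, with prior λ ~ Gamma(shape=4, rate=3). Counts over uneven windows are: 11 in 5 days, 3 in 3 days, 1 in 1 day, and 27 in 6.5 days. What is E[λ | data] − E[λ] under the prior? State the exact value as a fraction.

128/111

Total count: 11 + 3 + 1 + 27 = 42.
Total exposure: 5 + 3 + 1 + 6.5 = 15.5 days.
By Gamma–Poisson conjugacy, the posterior is Gamma(α + Σx, β + Σt) = Gamma(4 + 42, 3 + 15.5) = Gamma(46, 37/2).
Posterior mean = 46/(37/2) = 92/37; prior mean = 4/3 = 4/3. Difference = 92/37 − 4/3 = 128/111.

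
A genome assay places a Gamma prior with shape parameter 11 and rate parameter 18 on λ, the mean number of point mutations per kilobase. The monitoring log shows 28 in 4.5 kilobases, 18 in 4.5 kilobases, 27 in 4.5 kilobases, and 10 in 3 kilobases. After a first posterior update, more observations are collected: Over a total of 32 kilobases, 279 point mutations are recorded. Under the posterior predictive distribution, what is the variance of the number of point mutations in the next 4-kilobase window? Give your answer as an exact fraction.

Total count: 28 + 18 + 27 + 10 = 83.
Total exposure: 4.5 + 4.5 + 4.5 + 3 = 16.5 kilobases.
After the first batch: Gamma(11 + 83, 18 + 16.5) = Gamma(94, 69/2).
Total count 279 over total exposure 32 kilobases.
After the second batch: Gamma(94 + 279, 69/2 + 32) = Gamma(373, 133/2).
The posterior predictive for a window of length T is Negative Binomial with variance T·α'·(β'+T)/β'² = 4·373·(141/2)/(17689/4) = 420744/17689.

420744/17689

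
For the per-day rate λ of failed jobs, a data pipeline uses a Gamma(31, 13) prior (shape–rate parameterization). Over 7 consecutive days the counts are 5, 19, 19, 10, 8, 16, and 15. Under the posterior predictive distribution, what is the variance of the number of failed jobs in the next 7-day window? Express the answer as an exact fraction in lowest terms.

23247/400

Total count: 5 + 19 + 19 + 10 + 8 + 16 + 15 = 92.
Total exposure: 7 days.
Conjugate update: add total count to the shape and total exposure to the rate, giving Gamma(123, 20).
The posterior predictive for a window of length T is Negative Binomial with variance T·α'·(β'+T)/β'² = 7·123·27/400 = 23247/400.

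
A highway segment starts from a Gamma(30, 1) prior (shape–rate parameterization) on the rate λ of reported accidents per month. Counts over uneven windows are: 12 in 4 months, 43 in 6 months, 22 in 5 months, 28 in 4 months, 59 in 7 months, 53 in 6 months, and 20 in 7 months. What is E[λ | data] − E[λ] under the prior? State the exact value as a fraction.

Total count: 12 + 43 + 22 + 28 + 59 + 53 + 20 = 237.
Total exposure: 4 + 6 + 5 + 4 + 7 + 6 + 7 = 39 months.
Posterior: α' = 30 + 237 = 267, β' = 1 + 39 = 40.
Posterior mean = 267/40 = 267/40; prior mean = 30/1 = 30. Difference = 267/40 − 30 = -933/40.

-933/40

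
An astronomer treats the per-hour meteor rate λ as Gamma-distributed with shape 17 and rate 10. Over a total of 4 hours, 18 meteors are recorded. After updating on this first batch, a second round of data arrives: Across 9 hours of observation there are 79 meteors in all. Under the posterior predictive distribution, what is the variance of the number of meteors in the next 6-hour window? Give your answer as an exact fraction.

Total count 18 over total exposure 4 hours.
After the first batch: Gamma(17 + 18, 10 + 4) = Gamma(35, 14).
Total count 79 over total exposure 9 hours.
After the second batch: Gamma(35 + 79, 14 + 9) = Gamma(114, 23).
The posterior predictive for a window of length T is Negative Binomial with variance T·α'·(β'+T)/β'² = 6·114·29/529 = 19836/529.

19836/529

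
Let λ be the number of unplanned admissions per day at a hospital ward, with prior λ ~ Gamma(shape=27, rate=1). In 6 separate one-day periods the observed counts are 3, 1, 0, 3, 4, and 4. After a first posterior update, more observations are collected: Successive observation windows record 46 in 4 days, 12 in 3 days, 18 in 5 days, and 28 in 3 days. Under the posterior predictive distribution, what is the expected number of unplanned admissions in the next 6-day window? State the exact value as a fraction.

Total count: 3 + 1 + 0 + 3 + 4 + 4 = 15.
Total exposure: 6 days.
After the first batch: Gamma(27 + 15, 1 + 6) = Gamma(42, 7).
Total count: 46 + 12 + 18 + 28 = 104.
Total exposure: 4 + 3 + 5 + 3 = 15 days.
After the second batch: Gamma(42 + 104, 7 + 15) = Gamma(146, 22).
Predictive mean over a 6-day window = T·E[λ|data] = 6·146/22 = 438/11.

438/11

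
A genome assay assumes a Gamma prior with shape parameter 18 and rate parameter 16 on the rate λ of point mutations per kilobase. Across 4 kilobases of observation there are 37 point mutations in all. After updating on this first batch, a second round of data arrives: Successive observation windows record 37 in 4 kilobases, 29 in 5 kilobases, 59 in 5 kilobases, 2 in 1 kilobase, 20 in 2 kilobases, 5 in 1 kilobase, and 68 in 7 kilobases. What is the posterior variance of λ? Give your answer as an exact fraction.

11/81

Total count 37 over total exposure 4 kilobases.
After the first batch: Gamma(18 + 37, 16 + 4) = Gamma(55, 20).
Total count: 37 + 29 + 59 + 2 + 20 + 5 + 68 = 220.
Total exposure: 4 + 5 + 5 + 1 + 2 + 1 + 7 = 25 kilobases.
After the second batch: Gamma(55 + 220, 20 + 25) = Gamma(275, 45).
Posterior variance = α'/β'² = 275/2025 = 11/81.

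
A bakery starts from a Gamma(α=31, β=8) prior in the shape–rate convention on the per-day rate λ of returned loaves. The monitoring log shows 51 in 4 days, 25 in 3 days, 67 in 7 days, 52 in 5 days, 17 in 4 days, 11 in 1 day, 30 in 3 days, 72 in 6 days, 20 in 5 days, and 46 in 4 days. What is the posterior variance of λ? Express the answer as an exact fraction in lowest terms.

211/1250

Total count: 51 + 25 + 67 + 52 + 17 + 11 + 30 + 72 + 20 + 46 = 391.
Total exposure: 4 + 3 + 7 + 5 + 4 + 1 + 3 + 6 + 5 + 4 = 42 days.
By Gamma–Poisson conjugacy, the posterior is Gamma(α + Σx, β + Σt) = Gamma(31 + 391, 8 + 42) = Gamma(422, 50).
Posterior variance = α'/β'² = 422/2500 = 211/1250.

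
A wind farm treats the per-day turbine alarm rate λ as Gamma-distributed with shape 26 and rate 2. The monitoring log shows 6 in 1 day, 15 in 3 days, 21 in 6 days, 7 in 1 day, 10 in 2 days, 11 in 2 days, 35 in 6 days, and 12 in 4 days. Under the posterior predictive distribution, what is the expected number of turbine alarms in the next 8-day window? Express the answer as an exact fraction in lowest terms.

Total count: 6 + 15 + 21 + 7 + 10 + 11 + 35 + 12 = 117.
Total exposure: 1 + 3 + 6 + 1 + 2 + 2 + 6 + 4 = 25 days.
Posterior: α' = 26 + 117 = 143, β' = 2 + 25 = 27.
Predictive mean over an 8-day window = T·E[λ|data] = 8·143/27 = 1144/27.

1144/27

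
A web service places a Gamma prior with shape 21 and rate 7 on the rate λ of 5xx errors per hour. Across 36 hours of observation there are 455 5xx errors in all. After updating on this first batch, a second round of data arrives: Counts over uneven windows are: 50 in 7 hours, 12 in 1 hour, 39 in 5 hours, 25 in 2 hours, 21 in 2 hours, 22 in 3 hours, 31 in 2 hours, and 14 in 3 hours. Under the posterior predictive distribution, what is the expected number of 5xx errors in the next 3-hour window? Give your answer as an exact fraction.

1035/34

Total count 455 over total exposure 36 hours.
After the first batch: Gamma(21 + 455, 7 + 36) = Gamma(476, 43).
Total count: 50 + 12 + 39 + 25 + 21 + 22 + 31 + 14 = 214.
Total exposure: 7 + 1 + 5 + 2 + 2 + 3 + 2 + 3 = 25 hours.
After the second batch: Gamma(476 + 214, 43 + 25) = Gamma(690, 68).
Predictive mean over a 3-hour window = T·E[λ|data] = 3·690/68 = 1035/34.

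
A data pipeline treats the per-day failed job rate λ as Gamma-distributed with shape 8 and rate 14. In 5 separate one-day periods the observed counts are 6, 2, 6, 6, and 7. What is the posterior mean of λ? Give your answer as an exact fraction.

35/19

Total count: 6 + 2 + 6 + 6 + 7 = 27.
Total exposure: 5 days.
The Gamma prior is conjugate for the Poisson rate, so λ | data ~ Gamma(8+27, 14+5) = Gamma(35, 19).
Posterior mean = α'/β' = 35/19.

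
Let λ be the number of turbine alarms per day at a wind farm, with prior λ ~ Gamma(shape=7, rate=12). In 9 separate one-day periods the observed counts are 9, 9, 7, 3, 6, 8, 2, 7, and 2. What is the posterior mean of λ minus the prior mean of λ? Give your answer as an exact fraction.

Total count: 9 + 9 + 7 + 3 + 6 + 8 + 2 + 7 + 2 = 53.
Total exposure: 9 days.
Conjugate update: add total count to the shape and total exposure to the rate, giving Gamma(60, 21).
Posterior mean = 60/21 = 20/7; prior mean = 7/12 = 7/12. Difference = 20/7 − 7/12 = 191/84.

191/84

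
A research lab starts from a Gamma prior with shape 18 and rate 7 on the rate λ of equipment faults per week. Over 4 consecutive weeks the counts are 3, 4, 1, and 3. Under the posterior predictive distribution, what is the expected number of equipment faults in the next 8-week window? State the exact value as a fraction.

232/11

Total count: 3 + 4 + 1 + 3 = 11.
Total exposure: 4 weeks.
By Gamma–Poisson conjugacy, the posterior is Gamma(α + Σx, β + Σt) = Gamma(18 + 11, 7 + 4) = Gamma(29, 11).
Predictive mean over an 8-week window = T·E[λ|data] = 8·29/11 = 232/11.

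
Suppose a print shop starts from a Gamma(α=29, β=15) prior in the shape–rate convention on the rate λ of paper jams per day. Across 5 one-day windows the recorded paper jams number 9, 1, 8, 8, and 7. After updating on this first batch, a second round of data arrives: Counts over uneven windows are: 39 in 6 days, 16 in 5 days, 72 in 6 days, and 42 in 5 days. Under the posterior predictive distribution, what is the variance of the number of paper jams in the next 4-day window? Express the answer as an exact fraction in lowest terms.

506/21

Total count: 9 + 1 + 8 + 8 + 7 = 33.
Total exposure: 5 days.
After the first batch: Gamma(29 + 33, 15 + 5) = Gamma(62, 20).
Total count: 39 + 16 + 72 + 42 = 169.
Total exposure: 6 + 5 + 6 + 5 = 22 days.
After the second batch: Gamma(62 + 169, 20 + 22) = Gamma(231, 42).
The posterior predictive for a window of length T is Negative Binomial with variance T·α'·(β'+T)/β'² = 4·231·46/1764 = 506/21.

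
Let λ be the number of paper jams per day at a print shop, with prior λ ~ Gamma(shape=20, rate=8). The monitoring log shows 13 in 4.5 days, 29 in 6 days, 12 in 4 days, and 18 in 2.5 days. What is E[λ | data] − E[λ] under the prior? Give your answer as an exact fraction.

59/50

Total count: 13 + 29 + 12 + 18 = 72.
Total exposure: 4.5 + 6 + 4 + 2.5 = 17 days.
Posterior: α' = 20 + 72 = 92, β' = 8 + 17 = 25.
Posterior mean = 92/25 = 92/25; prior mean = 20/8 = 5/2. Difference = 92/25 − 5/2 = 59/50.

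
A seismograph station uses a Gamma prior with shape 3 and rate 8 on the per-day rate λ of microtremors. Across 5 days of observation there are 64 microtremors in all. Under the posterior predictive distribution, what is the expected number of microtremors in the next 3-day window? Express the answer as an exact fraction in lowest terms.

Total count 64 over total exposure 5 days.
The Gamma prior is conjugate for the Poisson rate, so λ | data ~ Gamma(3+64, 8+5) = Gamma(67, 13).
Predictive mean over a 3-day window = T·E[λ|data] = 3·67/13 = 201/13.

201/13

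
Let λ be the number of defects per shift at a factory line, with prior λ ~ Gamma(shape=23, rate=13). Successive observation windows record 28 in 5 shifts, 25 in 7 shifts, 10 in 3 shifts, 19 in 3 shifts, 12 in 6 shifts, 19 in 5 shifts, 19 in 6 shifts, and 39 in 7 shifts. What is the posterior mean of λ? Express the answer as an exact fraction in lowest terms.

194/55

Total count: 28 + 25 + 10 + 19 + 12 + 19 + 19 + 39 = 171.
Total exposure: 5 + 7 + 3 + 3 + 6 + 5 + 6 + 7 = 42 shifts.
Gamma(α, β) with Poisson data over total exposure Σt gives posterior Gamma(α+Σx, β+Σt) = Gamma(194, 55).
Posterior mean = α'/β' = 194/55.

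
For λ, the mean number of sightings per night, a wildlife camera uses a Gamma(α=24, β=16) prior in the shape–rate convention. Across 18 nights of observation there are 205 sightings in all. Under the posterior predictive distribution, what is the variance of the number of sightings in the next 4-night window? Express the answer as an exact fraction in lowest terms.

8702/289

Total count 205 over total exposure 18 nights.
Gamma(α, β) with Poisson data over total exposure Σt gives posterior Gamma(α+Σx, β+Σt) = Gamma(229, 34).
The posterior predictive for a window of length T is Negative Binomial with variance T·α'·(β'+T)/β'² = 4·229·38/1156 = 8702/289.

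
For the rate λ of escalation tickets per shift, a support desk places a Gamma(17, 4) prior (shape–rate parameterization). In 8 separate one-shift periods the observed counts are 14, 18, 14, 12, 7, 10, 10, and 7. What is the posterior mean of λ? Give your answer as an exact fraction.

109/12

Total count: 14 + 18 + 14 + 12 + 7 + 10 + 10 + 7 = 92.
Total exposure: 8 shifts.
By Gamma–Poisson conjugacy, the posterior is Gamma(α + Σx, β + Σt) = Gamma(17 + 92, 4 + 8) = Gamma(109, 12).
Posterior mean = α'/β' = 109/12.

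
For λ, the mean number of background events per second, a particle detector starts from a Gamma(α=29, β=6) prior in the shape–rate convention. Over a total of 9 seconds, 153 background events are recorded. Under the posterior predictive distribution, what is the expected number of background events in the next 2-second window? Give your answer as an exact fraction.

Total count 153 over total exposure 9 seconds.
By Gamma–Poisson conjugacy, the posterior is Gamma(α + Σx, β + Σt) = Gamma(29 + 153, 6 + 9) = Gamma(182, 15).
Predictive mean over a 2-second window = T·E[λ|data] = 2·182/15 = 364/15.

364/15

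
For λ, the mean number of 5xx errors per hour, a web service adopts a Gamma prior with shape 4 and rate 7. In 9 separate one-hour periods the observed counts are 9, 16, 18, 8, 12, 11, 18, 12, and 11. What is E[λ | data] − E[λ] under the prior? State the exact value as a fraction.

769/112

Total count: 9 + 16 + 18 + 8 + 12 + 11 + 18 + 12 + 11 = 115.
Total exposure: 9 hours.
Gamma(α, β) with Poisson data over total exposure Σt gives posterior Gamma(α+Σx, β+Σt) = Gamma(119, 16).
Posterior mean = 119/16 = 119/16; prior mean = 4/7 = 4/7. Difference = 119/16 − 4/7 = 769/112.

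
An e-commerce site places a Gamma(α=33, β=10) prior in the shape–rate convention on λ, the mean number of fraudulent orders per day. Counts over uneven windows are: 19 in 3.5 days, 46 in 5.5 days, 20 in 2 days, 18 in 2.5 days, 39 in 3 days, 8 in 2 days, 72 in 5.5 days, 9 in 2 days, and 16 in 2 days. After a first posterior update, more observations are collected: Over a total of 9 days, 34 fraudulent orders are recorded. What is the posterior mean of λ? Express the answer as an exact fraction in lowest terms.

Total count: 19 + 46 + 20 + 18 + 39 + 8 + 72 + 9 + 16 = 247.
Total exposure: 3.5 + 5.5 + 2 + 2.5 + 3 + 2 + 5.5 + 2 + 2 = 28 days.
After the first batch: Gamma(33 + 247, 10 + 28) = Gamma(280, 38).
Total count 34 over total exposure 9 days.
After the second batch: Gamma(280 + 34, 38 + 9) = Gamma(314, 47).
Posterior mean = α'/β' = 314/47.

314/47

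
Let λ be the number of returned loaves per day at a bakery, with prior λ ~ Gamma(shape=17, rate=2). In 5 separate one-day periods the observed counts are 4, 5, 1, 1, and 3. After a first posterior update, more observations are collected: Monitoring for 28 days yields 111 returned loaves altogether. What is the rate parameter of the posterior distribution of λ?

Total count: 4 + 5 + 1 + 1 + 3 = 14.
Total exposure: 5 days.
After the first batch: Gamma(17 + 14, 2 + 5) = Gamma(31, 7).
Total count 111 over total exposure 28 days.
After the second batch: Gamma(31 + 111, 7 + 28) = Gamma(142, 35).

35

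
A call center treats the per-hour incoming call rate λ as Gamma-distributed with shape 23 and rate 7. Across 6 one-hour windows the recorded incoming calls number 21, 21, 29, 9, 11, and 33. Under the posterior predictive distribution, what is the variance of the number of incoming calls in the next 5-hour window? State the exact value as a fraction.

13230/169

Total count: 21 + 21 + 29 + 9 + 11 + 33 = 124.
Total exposure: 6 hours.
Gamma(α, β) with Poisson data over total exposure Σt gives posterior Gamma(α+Σx, β+Σt) = Gamma(147, 13).
The posterior predictive for a window of length T is Negative Binomial with variance T·α'·(β'+T)/β'² = 5·147·18/169 = 13230/169.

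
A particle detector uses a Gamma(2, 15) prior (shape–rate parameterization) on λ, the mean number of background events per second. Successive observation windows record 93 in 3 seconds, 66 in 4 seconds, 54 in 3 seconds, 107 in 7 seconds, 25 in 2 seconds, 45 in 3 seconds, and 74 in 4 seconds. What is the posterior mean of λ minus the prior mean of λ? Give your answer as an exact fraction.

6908/615

Total count: 93 + 66 + 54 + 107 + 25 + 45 + 74 = 464.
Total exposure: 3 + 4 + 3 + 7 + 2 + 3 + 4 = 26 seconds.
Conjugate update: add total count to the shape and total exposure to the rate, giving Gamma(466, 41).
Posterior mean = 466/41 = 466/41; prior mean = 2/15 = 2/15. Difference = 466/41 − 2/15 = 6908/615.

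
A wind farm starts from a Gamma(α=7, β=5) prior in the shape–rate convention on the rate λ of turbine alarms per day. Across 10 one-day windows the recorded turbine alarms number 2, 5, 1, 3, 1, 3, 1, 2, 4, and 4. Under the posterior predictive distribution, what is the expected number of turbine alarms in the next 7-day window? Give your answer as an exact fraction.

77/5

Total count: 2 + 5 + 1 + 3 + 1 + 3 + 1 + 2 + 4 + 4 = 26.
Total exposure: 10 days.
Conjugate update: add total count to the shape and total exposure to the rate, giving Gamma(33, 15).
Predictive mean over a 7-day window = T·E[λ|data] = 7·33/15 = 77/5.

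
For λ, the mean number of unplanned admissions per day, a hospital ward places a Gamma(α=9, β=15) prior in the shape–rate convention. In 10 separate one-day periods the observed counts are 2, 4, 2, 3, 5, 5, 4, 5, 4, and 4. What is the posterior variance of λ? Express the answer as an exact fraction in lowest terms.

Total count: 2 + 4 + 2 + 3 + 5 + 5 + 4 + 5 + 4 + 4 = 38.
Total exposure: 10 days.
Posterior: α' = 9 + 38 = 47, β' = 15 + 10 = 25.
Posterior variance = α'/β'² = 47/625.

47/625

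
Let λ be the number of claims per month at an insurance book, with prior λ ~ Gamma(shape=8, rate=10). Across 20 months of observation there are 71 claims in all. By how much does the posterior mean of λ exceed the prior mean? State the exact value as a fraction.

Total count 71 over total exposure 20 months.
Posterior: α' = 8 + 71 = 79, β' = 10 + 20 = 30.
Posterior mean = 79/30 = 79/30; prior mean = 8/10 = 4/5. Difference = 79/30 − 4/5 = 11/6.

11/6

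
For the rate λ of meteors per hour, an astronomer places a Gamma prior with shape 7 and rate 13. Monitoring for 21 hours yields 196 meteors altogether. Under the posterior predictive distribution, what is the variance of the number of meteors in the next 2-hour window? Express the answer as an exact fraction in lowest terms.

Total count 196 over total exposure 21 hours.
By Gamma–Poisson conjugacy, the posterior is Gamma(α + Σx, β + Σt) = Gamma(7 + 196, 13 + 21) = Gamma(203, 34).
The posterior predictive for a window of length T is Negative Binomial with variance T·α'·(β'+T)/β'² = 2·203·36/1156 = 3654/289.

3654/289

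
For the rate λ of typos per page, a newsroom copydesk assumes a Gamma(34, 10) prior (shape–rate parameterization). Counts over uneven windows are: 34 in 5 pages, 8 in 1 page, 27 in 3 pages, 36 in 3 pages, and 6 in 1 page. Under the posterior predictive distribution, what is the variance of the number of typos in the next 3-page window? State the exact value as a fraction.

Total count: 34 + 8 + 27 + 36 + 6 = 111.
Total exposure: 5 + 1 + 3 + 3 + 1 = 13 pages.
Conjugate update: add total count to the shape and total exposure to the rate, giving Gamma(145, 23).
The posterior predictive for a window of length T is Negative Binomial with variance T·α'·(β'+T)/β'² = 3·145·26/529 = 11310/529.

11310/529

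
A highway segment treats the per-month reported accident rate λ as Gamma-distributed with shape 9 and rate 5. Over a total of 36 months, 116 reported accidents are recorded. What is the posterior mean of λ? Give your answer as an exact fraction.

Total count 116 over total exposure 36 months.
By Gamma–Poisson conjugacy, the posterior is Gamma(α + Σx, β + Σt) = Gamma(9 + 116, 5 + 36) = Gamma(125, 41).
Posterior mean = α'/β' = 125/41.

125/41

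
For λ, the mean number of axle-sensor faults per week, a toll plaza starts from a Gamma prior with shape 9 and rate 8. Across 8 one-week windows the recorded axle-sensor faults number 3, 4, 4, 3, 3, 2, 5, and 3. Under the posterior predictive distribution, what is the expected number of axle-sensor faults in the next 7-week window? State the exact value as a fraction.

Total count: 3 + 4 + 4 + 3 + 3 + 2 + 5 + 3 = 27.
Total exposure: 8 weeks.
Gamma(α, β) with Poisson data over total exposure Σt gives posterior Gamma(α+Σx, β+Σt) = Gamma(36, 16).
Predictive mean over a 7-week window = T·E[λ|data] = 7·36/16 = 63/4.

63/4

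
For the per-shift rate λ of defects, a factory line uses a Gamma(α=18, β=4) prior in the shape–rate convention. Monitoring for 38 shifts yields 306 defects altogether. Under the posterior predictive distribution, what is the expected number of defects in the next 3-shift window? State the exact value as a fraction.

Total count 306 over total exposure 38 shifts.
Conjugate update: add total count to the shape and total exposure to the rate, giving Gamma(324, 42).
Predictive mean over a 3-shift window = T·E[λ|data] = 3·324/42 = 162/7.

162/7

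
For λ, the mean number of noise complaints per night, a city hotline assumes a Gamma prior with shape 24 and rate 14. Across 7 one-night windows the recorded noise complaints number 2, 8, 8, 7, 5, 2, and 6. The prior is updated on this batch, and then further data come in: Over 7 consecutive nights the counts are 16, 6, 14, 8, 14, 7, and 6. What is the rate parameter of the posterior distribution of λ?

Total count: 2 + 8 + 8 + 7 + 5 + 2 + 6 = 38.
Total exposure: 7 nights.
After the first batch: Gamma(24 + 38, 14 + 7) = Gamma(62, 21).
Total count: 16 + 6 + 14 + 8 + 14 + 7 + 6 = 71.
Total exposure: 7 nights.
After the second batch: Gamma(62 + 71, 21 + 7) = Gamma(133, 28).

28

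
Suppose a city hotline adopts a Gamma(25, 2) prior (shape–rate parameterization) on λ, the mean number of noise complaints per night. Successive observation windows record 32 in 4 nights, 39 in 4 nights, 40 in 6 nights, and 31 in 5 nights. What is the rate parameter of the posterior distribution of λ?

21

Total count: 32 + 39 + 40 + 31 = 142.
Total exposure: 4 + 4 + 6 + 5 = 19 nights.
By Gamma–Poisson conjugacy, the posterior is Gamma(α + Σx, β + Σt) = Gamma(25 + 142, 2 + 19) = Gamma(167, 21).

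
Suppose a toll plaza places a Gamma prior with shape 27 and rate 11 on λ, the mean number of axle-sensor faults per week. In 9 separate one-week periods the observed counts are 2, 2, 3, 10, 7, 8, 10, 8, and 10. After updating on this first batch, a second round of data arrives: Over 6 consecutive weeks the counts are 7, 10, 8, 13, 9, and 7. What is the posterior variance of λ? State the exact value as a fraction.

141/676

Total count: 2 + 2 + 3 + 10 + 7 + 8 + 10 + 8 + 10 = 60.
Total exposure: 9 weeks.
After the first batch: Gamma(27 + 60, 11 + 9) = Gamma(87, 20).
Total count: 7 + 10 + 8 + 13 + 9 + 7 = 54.
Total exposure: 6 weeks.
After the second batch: Gamma(87 + 54, 20 + 6) = Gamma(141, 26).
Posterior variance = α'/β'² = 141/676.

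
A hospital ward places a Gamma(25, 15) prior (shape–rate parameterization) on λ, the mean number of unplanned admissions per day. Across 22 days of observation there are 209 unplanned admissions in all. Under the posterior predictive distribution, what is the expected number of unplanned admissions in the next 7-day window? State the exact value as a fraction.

1638/37

Total count 209 over total exposure 22 days.
Posterior: α' = 25 + 209 = 234, β' = 15 + 22 = 37.
Predictive mean over a 7-day window = T·E[λ|data] = 7·234/37 = 1638/37.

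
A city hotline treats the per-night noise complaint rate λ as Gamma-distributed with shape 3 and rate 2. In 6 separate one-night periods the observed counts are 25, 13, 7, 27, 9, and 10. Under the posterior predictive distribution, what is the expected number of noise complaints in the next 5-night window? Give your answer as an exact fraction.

235/4

Total count: 25 + 13 + 7 + 27 + 9 + 10 = 91.
Total exposure: 6 nights.
Gamma(α, β) with Poisson data over total exposure Σt gives posterior Gamma(α+Σx, β+Σt) = Gamma(94, 8).
Predictive mean over a 5-night window = T·E[λ|data] = 5·94/8 = 235/4.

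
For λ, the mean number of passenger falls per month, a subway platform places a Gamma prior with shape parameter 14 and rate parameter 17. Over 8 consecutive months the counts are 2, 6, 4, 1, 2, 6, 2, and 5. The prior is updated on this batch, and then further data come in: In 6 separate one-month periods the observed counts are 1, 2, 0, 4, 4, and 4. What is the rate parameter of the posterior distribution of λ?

31

Total count: 2 + 6 + 4 + 1 + 2 + 6 + 2 + 5 = 28.
Total exposure: 8 months.
After the first batch: Gamma(14 + 28, 17 + 8) = Gamma(42, 25).
Total count: 1 + 2 + 0 + 4 + 4 + 4 = 15.
Total exposure: 6 months.
After the second batch: Gamma(42 + 15, 25 + 6) = Gamma(57, 31).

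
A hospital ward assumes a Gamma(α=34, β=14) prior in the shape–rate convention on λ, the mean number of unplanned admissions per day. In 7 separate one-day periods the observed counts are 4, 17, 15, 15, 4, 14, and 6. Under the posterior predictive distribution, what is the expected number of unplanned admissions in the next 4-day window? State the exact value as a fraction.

436/21

Total count: 4 + 17 + 15 + 15 + 4 + 14 + 6 = 75.
Total exposure: 7 days.
Gamma(α, β) with Poisson data over total exposure Σt gives posterior Gamma(α+Σx, β+Σt) = Gamma(109, 21).
Predictive mean over a 4-day window = T·E[λ|data] = 4·109/21 = 436/21.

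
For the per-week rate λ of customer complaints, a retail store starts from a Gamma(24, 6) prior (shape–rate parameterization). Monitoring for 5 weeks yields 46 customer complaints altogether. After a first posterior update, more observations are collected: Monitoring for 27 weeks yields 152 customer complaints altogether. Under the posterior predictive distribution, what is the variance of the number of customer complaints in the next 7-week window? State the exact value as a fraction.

Total count 46 over total exposure 5 weeks.
After the first batch: Gamma(24 + 46, 6 + 5) = Gamma(70, 11).
Total count 152 over total exposure 27 weeks.
After the second batch: Gamma(70 + 152, 11 + 27) = Gamma(222, 38).
The posterior predictive for a window of length T is Negative Binomial with variance T·α'·(β'+T)/β'² = 7·222·45/1444 = 34965/722.

34965/722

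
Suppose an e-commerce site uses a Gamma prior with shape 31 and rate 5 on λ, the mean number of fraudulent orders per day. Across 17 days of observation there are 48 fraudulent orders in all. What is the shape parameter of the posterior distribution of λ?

79

Total count 48 over total exposure 17 days.
Posterior: α' = 31 + 48 = 79, β' = 5 + 17 = 22.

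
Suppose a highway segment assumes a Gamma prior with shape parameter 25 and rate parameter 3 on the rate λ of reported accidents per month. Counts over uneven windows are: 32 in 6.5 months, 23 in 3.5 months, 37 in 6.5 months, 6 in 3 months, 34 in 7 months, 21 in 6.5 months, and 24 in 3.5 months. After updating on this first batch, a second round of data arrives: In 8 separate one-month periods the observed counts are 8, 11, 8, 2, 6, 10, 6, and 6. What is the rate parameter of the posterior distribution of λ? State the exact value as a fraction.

Total count: 32 + 23 + 37 + 6 + 34 + 21 + 24 = 177.
Total exposure: 6.5 + 3.5 + 6.5 + 3 + 7 + 6.5 + 3.5 = 36.5 months.
After the first batch: Gamma(25 + 177, 3 + 36.5) = Gamma(202, 79/2).
Total count: 8 + 11 + 8 + 2 + 6 + 10 + 6 + 6 = 57.
Total exposure: 8 months.
After the second batch: Gamma(202 + 57, 79/2 + 8) = Gamma(259, 95/2).

95/2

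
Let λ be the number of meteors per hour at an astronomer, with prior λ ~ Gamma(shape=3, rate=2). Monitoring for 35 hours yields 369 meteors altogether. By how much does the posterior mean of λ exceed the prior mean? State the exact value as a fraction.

Total count 369 over total exposure 35 hours.
Posterior: α' = 3 + 369 = 372, β' = 2 + 35 = 37.
Posterior mean = 372/37 = 372/37; prior mean = 3/2 = 3/2. Difference = 372/37 − 3/2 = 633/74.

633/74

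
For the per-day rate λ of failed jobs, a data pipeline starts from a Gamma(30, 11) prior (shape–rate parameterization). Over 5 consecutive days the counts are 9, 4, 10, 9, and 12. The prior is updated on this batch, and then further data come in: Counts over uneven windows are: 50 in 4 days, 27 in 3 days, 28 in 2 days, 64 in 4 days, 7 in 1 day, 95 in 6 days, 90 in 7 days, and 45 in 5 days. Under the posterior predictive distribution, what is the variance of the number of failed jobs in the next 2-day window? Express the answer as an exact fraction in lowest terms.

125/6

Total count: 9 + 4 + 10 + 9 + 12 = 44.
Total exposure: 5 days.
After the first batch: Gamma(30 + 44, 11 + 5) = Gamma(74, 16).
Total count: 50 + 27 + 28 + 64 + 7 + 95 + 90 + 45 = 406.
Total exposure: 4 + 3 + 2 + 4 + 1 + 6 + 7 + 5 = 32 days.
After the second batch: Gamma(74 + 406, 16 + 32) = Gamma(480, 48).
The posterior predictive for a window of length T is Negative Binomial with variance T·α'·(β'+T)/β'² = 2·480·50/2304 = 125/6.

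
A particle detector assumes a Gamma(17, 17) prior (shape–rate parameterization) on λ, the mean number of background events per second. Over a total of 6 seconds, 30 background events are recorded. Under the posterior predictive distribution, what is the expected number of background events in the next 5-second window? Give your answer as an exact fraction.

Total count 30 over total exposure 6 seconds.
The Gamma prior is conjugate for the Poisson rate, so λ | data ~ Gamma(17+30, 17+6) = Gamma(47, 23).
Predictive mean over a 5-second window = T·E[λ|data] = 5·47/23 = 235/23.

235/23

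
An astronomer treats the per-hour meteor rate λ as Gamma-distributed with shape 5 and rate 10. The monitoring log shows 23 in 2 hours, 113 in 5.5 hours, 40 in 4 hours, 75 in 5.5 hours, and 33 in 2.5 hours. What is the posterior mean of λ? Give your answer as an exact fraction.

578/59

Total count: 23 + 113 + 40 + 75 + 33 = 284.
Total exposure: 2 + 5.5 + 4 + 5.5 + 2.5 = 19.5 hours.
Posterior: α' = 5 + 284 = 289, β' = 10 + 19.5 = 59/2.
Posterior mean = α'/β' = 289/(59/2) = 578/59.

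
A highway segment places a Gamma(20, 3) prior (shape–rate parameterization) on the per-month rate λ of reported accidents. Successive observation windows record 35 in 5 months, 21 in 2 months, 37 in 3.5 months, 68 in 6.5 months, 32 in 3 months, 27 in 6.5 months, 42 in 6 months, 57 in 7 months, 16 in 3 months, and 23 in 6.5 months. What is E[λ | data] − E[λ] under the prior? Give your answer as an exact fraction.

47/78

Total count: 35 + 21 + 37 + 68 + 32 + 27 + 42 + 57 + 16 + 23 = 358.
Total exposure: 5 + 2 + 3.5 + 6.5 + 3 + 6.5 + 6 + 7 + 3 + 6.5 = 49 months.
The Gamma prior is conjugate for the Poisson rate, so λ | data ~ Gamma(20+358, 3+49) = Gamma(378, 52).
Posterior mean = 378/52 = 189/26; prior mean = 20/3 = 20/3. Difference = 189/26 − 20/3 = 47/78.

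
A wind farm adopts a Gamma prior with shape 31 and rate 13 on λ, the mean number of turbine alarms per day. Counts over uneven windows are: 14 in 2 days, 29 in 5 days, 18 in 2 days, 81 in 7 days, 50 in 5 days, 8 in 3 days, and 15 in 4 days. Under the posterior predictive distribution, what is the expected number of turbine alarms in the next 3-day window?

Total count: 14 + 29 + 18 + 81 + 50 + 8 + 15 = 215.
Total exposure: 2 + 5 + 2 + 7 + 5 + 3 + 4 = 28 days.
Conjugate update: add total count to the shape and total exposure to the rate, giving Gamma(246, 41).
Predictive mean over a 3-day window = T·E[λ|data] = 3·246/41 = 18.

18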